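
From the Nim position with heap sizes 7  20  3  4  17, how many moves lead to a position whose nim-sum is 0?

Nim-sum: 7 XOR 20 XOR 3 XOR 4 XOR 17 = 5.
The overall nim-sum is X = 5. A heap of size p has a winning move iff p XOR X < p (reduce it to p XOR X).
  7: 7 XOR 5 = 2 < 7 — winning move (to 2).
  20: 20 XOR 5 = 17 < 20 — winning move (to 17).
  3: 3 XOR 5 = 6 ≥ 3 — no move.
  4: 4 XOR 5 = 1 < 4 — winning move (to 1).
  17: 17 XOR 5 = 20 ≥ 17 — no move.
That gives 3 winning moves.

3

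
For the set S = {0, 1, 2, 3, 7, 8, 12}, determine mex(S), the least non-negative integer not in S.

The values 0, 1, 2, 3 are all present; 4 is the first non-negative integer missing from the set.

4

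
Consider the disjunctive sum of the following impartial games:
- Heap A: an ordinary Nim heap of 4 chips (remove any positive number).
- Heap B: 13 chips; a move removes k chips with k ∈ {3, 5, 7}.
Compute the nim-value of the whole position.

Heap A is a plain Nim heap of size 4, so its Grundy value is 4.
Grundy values for heap B (subtraction set {3, 5, 7}):
g(0) = mex{} = 0
g(1) = mex{} = 0
g(2) = mex{} = 0
g(3) = mex{0} = 1
g(4) = mex{0} = 1
g(5) = mex{0} = 1
g(6) = mex{0,1} = 2
g(7) = mex{0,1} = 2
g(8) = mex{0,1} = 2
g(9) = mex{0,1,2} = 3
g(10) = mex{1,2} = 0
g(11) = mex{1,2} = 0
g(12) = mex{1,2,3} = 0
g(13) = mex{0,2} = 1
So g(13) = 1.
The value of a disjunctive sum is the nim-sum of the parts.
Combined value = 4 ⊕ 1 = 5.

5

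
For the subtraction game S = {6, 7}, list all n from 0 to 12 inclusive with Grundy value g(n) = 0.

Compute g(0), g(1), … for moves {6, 7}:
k:     0  1  2  3  4  5  6  7  8  9 10 11 12
g(k):  0  0  0  0  0  0  1  1  1  1  1  1  2
The P-positions (g = 0) in 0..12 are 0, 1, 2, 3, 4, 5.

0, 1, 2, 3, 4, 5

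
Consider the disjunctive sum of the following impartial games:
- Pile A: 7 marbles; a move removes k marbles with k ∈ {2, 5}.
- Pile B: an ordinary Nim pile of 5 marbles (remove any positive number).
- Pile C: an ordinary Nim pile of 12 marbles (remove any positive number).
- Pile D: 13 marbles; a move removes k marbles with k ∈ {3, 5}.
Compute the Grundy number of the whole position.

For pile A, compute g(0), g(1), … with moves {2, 5}:
g(0) = mex{} = 0
g(1) = mex{} = 0
g(2) = mex{0} = 1
g(3) = mex{0} = 1
g(4) = mex{1} = 0
g(5) = mex{0,1} = 2
g(6) = mex{0} = 1
g(7) = mex{1,2} = 0
So g(7) = 0.
Pile B is a plain Nim pile of size 5, so its Grundy value is 5.
Pile C is a plain Nim pile of size 12, so its Grundy value is 12.
Grundy values for pile D (subtraction set {3, 5}):
g(0) = mex{} = 0
g(1) = mex{} = 0
g(2) = mex{} = 0
g(3) = mex{0} = 1
g(4) = mex{0} = 1
g(5) = mex{0} = 1
g(6) = mex{0,1} = 2
g(7) = mex{0,1} = 2
g(8) = mex{1} = 0
g(9) = mex{1,2} = 0
g(10) = mex{1,2} = 0
g(11) = mex{0,2} = 1
g(12) = mex{0,2} = 1
g(13) = mex{0} = 1
So g(13) = 1.
The value of a disjunctive sum is the nim-sum of the parts.
Combined value = 0 ⊕ 5 ⊕ 12 ⊕ 1 = 8.

8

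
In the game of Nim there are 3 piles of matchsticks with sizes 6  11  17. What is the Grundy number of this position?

28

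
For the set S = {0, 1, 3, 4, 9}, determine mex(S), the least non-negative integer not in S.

2

The values 0, 1 are all present; 2 is the first non-negative integer missing from the set.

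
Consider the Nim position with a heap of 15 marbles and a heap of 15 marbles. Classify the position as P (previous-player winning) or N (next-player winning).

Bitwise XOR of the heap sizes:
  1111  (15)
  1111  (15)
  ----
  0000  (0)
The nim-sum is 0, so this is a P-position: the player to move is in a losing position under optimal play.

P-position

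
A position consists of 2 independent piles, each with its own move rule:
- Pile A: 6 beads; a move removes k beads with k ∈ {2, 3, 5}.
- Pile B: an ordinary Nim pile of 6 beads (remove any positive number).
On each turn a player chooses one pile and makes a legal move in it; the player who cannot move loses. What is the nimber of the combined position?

5

Grundy values for pile A (subtraction set {2, 3, 5}):
g(0) = mex{} = 0
g(1) = mex{} = 0
g(2) = mex{0} = 1
g(3) = mex{0} = 1
g(4) = mex{0,1} = 2
g(5) = mex{0,1} = 2
g(6) = mex{0,1,2} = 3
So g(6) = 3.
Pile B is a plain Nim pile of size 6, so its Grundy value is 6.
By the Sprague-Grundy theorem, the Grundy value of a sum of independent games is the XOR of the component values.
Combined value = 3 ⊕ 6 = 5.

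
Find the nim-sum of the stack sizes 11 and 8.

3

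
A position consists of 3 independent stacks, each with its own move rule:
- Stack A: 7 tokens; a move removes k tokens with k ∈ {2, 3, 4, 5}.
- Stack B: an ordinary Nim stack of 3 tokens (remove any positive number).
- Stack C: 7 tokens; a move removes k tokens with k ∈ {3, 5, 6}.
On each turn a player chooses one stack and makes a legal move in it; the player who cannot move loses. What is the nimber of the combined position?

1

Grundy values for stack A (subtraction set {2, 3, 4, 5}):
k:     0  1  2  3  4  5  6  7
g(k):  0  0  1  1  2  2  3  0
So g(7) = 0.
Stack B is a plain Nim stack of size 3, so its Grundy value is 3.
Build the Grundy sequence for stack C with g(k) = mex{g(k−s) : s ∈ {3, 5, 6}, s ≤ k}:
g(0) = mex{} = 0
g(1) = mex{} = 0
g(2) = mex{} = 0
g(3) = mex{0} = 1
g(4) = mex{0} = 1
g(5) = mex{0} = 1
g(6) = mex{0,1} = 2
g(7) = mex{0,1} = 2
So g(7) = 2.
The value of a disjunctive sum is the nim-sum of the parts.
Combined value = 0 ⊕ 3 ⊕ 2 = 1.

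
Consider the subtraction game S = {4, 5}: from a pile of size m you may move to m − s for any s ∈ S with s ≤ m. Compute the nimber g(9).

Build the Grundy sequence with g(k) = mex{g(k−s) : s ∈ {4, 5}, s ≤ k}:
k:     0  1  2  3  4  5  6  7  8  9
g(k):  0  0  0  0  1  1  1  1  2  0
So g(9) = 0.

0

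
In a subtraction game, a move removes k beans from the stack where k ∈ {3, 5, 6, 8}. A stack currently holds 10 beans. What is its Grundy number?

3

Build the Grundy sequence with g(k) = mex{g(k−s) : s ∈ {3, 5, 6, 8}, s ≤ k}:
g(0) = mex{} = 0
g(1) = mex{} = 0
g(2) = mex{} = 0
g(3) = mex{0} = 1
g(4) = mex{0} = 1
g(5) = mex{0} = 1
g(6) = mex{0,1} = 2
g(7) = mex{0,1} = 2
g(8) = mex{0,1} = 2
g(9) = mex{0,1,2} = 3
g(10) = mex{0,1,2} = 3
So g(10) = 3.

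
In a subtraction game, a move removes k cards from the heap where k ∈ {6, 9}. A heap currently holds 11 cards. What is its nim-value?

Compute g(0), g(1), … for moves {6, 9}:
k:     0  1  2  3  4  5  6  7  8  9 10 11
g(k):  0  0  0  0  0  0  1  1  1  1  1  1
So g(11) = 1.

1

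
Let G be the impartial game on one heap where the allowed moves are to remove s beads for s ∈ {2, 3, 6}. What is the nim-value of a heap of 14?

Compute g(0), g(1), … for moves {2, 3, 6}:
k:     0  1  2  3  4  5  6  7  8  9 10 11 12 13 14
g(k):  0  0  1  1  2  0  3  1  2  0  0  1  1  2  0
So g(14) = 0.

0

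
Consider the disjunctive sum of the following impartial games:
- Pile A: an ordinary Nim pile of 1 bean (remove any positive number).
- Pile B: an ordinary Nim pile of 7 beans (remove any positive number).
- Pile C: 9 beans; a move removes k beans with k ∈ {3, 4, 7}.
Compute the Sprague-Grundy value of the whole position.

5

Pile A is a plain Nim pile of size 1, so its Grundy value is 1.
Pile B is a plain Nim pile of size 7, so its Grundy value is 7.
For pile C, compute g(0), g(1), … with moves {3, 4, 7}:
g(0) = mex{} = 0
g(1) = mex{} = 0
g(2) = mex{} = 0
g(3) = mex{0} = 1
g(4) = mex{0} = 1
g(5) = mex{0} = 1
g(6) = mex{0,1} = 2
g(7) = mex{0,1} = 2
g(8) = mex{0,1} = 2
g(9) = mex{0,1,2} = 3
So g(9) = 3.
The value of a disjunctive sum is the nim-sum of the parts.
Combined value = 1 XOR 7 XOR 3 = 5.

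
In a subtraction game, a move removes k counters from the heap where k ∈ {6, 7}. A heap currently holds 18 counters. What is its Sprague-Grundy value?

0

Grundy values for subtraction set {6, 7}:
k:     0  1  2  3  4  5  6  7  8  9 10 11 12 13 14 15 16 17 18
g(k):  0  0  0  0  0  0  1  1  1  1  1  1  2  0  0  0  0  0  0
So g(18) = 0.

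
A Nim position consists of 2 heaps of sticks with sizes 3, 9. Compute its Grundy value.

10

Write each in binary and XOR column by column:
  0011  (3)
  1001  (9)
  ----
  1010  (10)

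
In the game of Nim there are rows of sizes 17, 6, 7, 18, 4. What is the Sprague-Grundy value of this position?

Nim-sum: 17 XOR 6 XOR 7 XOR 18 XOR 4 = 6.

6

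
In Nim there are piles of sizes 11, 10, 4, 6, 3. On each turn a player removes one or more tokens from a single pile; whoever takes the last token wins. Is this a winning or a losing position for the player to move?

Nim-sum: 11 XOR 10 XOR 4 XOR 6 XOR 3 = 0.
The nim-sum is 0, so this is a P-position: the player to move is in a losing position under optimal play.

Losing position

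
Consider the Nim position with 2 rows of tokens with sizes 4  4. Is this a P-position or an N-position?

P-position

Nim-sum: 4 ^ 4 = 0.
The nim-sum is 0, so this is a P-position: the player to move is in a losing position under optimal play.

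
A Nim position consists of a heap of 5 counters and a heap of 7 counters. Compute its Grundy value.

2

Bitwise XOR of the heap sizes:
  101  (5)
  111  (7)
  ---
  010  (2)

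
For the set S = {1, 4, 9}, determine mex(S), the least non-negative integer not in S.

0 is not in the set, so the mex is 0.

0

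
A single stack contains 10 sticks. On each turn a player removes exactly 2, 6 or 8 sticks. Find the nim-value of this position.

Grundy values for subtraction set {2, 6, 8}:
k:     0  1  2  3  4  5  6  7  8  9 10
g(k):  0  0  1  1  0  0  1  1  2  2  3
So g(10) = 3.

3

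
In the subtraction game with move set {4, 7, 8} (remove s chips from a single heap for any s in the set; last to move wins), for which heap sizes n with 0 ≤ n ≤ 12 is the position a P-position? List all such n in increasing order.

0, 1, 2, 3, 12

Compute g(0), g(1), … for moves {4, 7, 8}:
k:     0  1  2  3  4  5  6  7  8  9 10 11 12
g(k):  0  0  0  0  1  1  1  1  2  2  2  2  0
The P-positions (g = 0) in 0..12 are 0, 1, 2, 3, 12.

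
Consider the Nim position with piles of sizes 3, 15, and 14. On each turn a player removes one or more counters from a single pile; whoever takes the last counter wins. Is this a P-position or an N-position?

N-position

Nim-sum: 3 XOR 15 XOR 14 = 2.
The nim-sum is 2 ≠ 0, so this is an N-position: the player to move can win.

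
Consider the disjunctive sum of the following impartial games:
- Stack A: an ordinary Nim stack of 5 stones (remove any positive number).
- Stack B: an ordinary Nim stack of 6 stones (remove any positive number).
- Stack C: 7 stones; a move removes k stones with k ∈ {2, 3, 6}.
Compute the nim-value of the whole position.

2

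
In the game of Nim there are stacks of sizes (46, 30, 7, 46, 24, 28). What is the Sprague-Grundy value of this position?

29

Nim-sum: 46 ^ 30 ^ 7 ^ 46 ^ 24 ^ 28 = 29.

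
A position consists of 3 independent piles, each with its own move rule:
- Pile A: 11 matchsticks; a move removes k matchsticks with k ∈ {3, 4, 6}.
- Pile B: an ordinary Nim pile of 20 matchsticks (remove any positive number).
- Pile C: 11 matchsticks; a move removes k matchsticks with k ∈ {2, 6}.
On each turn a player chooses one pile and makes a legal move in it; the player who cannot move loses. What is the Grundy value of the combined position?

Build the Grundy sequence for pile A with g(k) = mex{g(k−s) : s ∈ {3, 4, 6}, s ≤ k}:
k:     0  1  2  3  4  5  6  7  8  9 10 11
g(k):  0  0  0  1  1  1  2  2  2  0  0  0
So g(11) = 0.
Pile B is a plain Nim pile of size 20, so its Grundy value is 20.
Build the Grundy sequence for pile C with g(k) = mex{g(k−s) : s ∈ {2, 6}, s ≤ k}:
k:     0  1  2  3  4  5  6  7  8  9 10 11
g(k):  0  0  1  1  0  0  1  1  0  0  1  1
So g(11) = 1.
By the Sprague-Grundy theorem, the Grundy value of a sum of independent games is the XOR of the component values.
Combined value = 0 ⊕ 20 ⊕ 1 = 21.

21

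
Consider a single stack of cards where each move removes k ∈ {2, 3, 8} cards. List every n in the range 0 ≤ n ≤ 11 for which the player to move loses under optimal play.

0, 1, 5, 6, 10, 11

Build the Grundy sequence with g(k) = mex{g(k−s) : s ∈ {2, 3, 8}, s ≤ k}:
g(0) = mex{} = 0
g(1) = mex{} = 0
g(2) = mex{0} = 1
g(3) = mex{0} = 1
g(4) = mex{0,1} = 2
g(5) = mex{1} = 0
g(6) = mex{1,2} = 0
g(7) = mex{0,2} = 1
g(8) = mex{0} = 1
g(9) = mex{0,1} = 2
g(10) = mex{1} = 0
g(11) = mex{1,2} = 0
The P-positions (g = 0) in 0..11 are 0, 1, 5, 6, 10, 11.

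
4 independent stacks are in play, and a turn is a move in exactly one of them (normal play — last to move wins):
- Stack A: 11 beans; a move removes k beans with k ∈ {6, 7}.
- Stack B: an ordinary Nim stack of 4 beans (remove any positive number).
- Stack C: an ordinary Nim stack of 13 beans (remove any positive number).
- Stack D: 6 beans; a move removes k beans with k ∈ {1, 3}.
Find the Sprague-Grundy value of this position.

For stack A, compute g(0), g(1), … with moves {6, 7}:
k:     0  1  2  3  4  5  6  7  8  9 10 11
g(k):  0  0  0  0  0  0  1  1  1  1  1  1
So g(11) = 1.
Stack B is a plain Nim stack of size 4, so its Grundy value is 4.
Stack C is a plain Nim stack of size 13, so its Grundy value is 13.
Build the Grundy sequence for stack D with g(k) = mex{g(k−s) : s ∈ {1, 3}, s ≤ k}:
g(0) = mex{} = 0
g(1) = mex{0} = 1
g(2) = mex{1} = 0
g(3) = mex{0} = 1
g(4) = mex{1} = 0
g(5) = mex{0} = 1
g(6) = mex{1} = 0
So g(6) = 0.
The value of a disjunctive sum is the nim-sum of the parts.
Combined value = 1 XOR 4 XOR 13 XOR 0 = 8.

8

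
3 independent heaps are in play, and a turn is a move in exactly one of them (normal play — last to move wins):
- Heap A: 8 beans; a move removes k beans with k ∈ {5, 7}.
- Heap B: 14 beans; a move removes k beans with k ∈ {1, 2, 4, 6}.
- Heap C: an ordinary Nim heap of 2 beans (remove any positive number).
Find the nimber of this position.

Build the Grundy sequence for heap A with g(k) = mex{g(k−s) : s ∈ {5, 7}, s ≤ k}:
g(0) = mex{} = 0
g(1) = mex{} = 0
g(2) = mex{} = 0
g(3) = mex{} = 0
g(4) = mex{} = 0
g(5) = mex{0} = 1
g(6) = mex{0} = 1
g(7) = mex{0} = 1
g(8) = mex{0} = 1
So g(8) = 1.
Build the Grundy sequence for heap B with g(k) = mex{g(k−s) : s ∈ {1, 2, 4, 6}, s ≤ k}:
g(0) = mex{} = 0
g(1) = mex{0} = 1
g(2) = mex{0,1} = 2
g(3) = mex{1,2} = 0
g(4) = mex{0,2} = 1
g(5) = mex{0,1} = 2
g(6) = mex{0,1,2} = 3
g(7) = mex{0,1,2,3} = 4
g(8) = mex{1,2,3,4} = 0
g(9) = mex{0,2,4} = 1
g(10) = mex{0,1,3} = 2
g(11) = mex{1,2,4} = 0
g(12) = mex{0,2,3} = 1
g(13) = mex{0,1,4} = 2
g(14) = mex{0,1,2} = 3
So g(14) = 3.
Heap C is a plain Nim heap of size 2, so its Grundy value is 2.
By the Sprague-Grundy theorem, the Grundy value of a sum of independent games is the XOR of the component values.
Combined value = 1 ⊕ 3 ⊕ 2 = 0.

0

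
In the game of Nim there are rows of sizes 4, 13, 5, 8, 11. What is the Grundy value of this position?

15

Compute the nim-sum pairwise:
4 ⊕ 13 = 9
9 ⊕ 5 = 12
12 ⊕ 8 = 4
4 ⊕ 11 = 15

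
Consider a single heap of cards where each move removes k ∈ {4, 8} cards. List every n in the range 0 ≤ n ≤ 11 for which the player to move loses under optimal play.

Build the Grundy sequence with g(k) = mex{g(k−s) : s ∈ {4, 8}, s ≤ k}:
g(0) = mex{} = 0
g(1) = mex{} = 0
g(2) = mex{} = 0
g(3) = mex{} = 0
g(4) = mex{0} = 1
g(5) = mex{0} = 1
g(6) = mex{0} = 1
g(7) = mex{0} = 1
g(8) = mex{0,1} = 2
g(9) = mex{0,1} = 2
g(10) = mex{0,1} = 2
g(11) = mex{0,1} = 2
The P-positions (g = 0) in 0..11 are 0, 1, 2, 3.

0, 1, 2, 3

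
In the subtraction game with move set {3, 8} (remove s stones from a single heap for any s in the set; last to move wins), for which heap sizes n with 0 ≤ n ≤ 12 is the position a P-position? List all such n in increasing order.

0, 1, 2, 6, 7, 11, 12

Build the Grundy sequence with g(k) = mex{g(k−s) : s ∈ {3, 8}, s ≤ k}:
g(0) = mex{} = 0
g(1) = mex{} = 0
g(2) = mex{} = 0
g(3) = mex{0} = 1
g(4) = mex{0} = 1
g(5) = mex{0} = 1
g(6) = mex{1} = 0
g(7) = mex{1} = 0
g(8) = mex{0,1} = 2
g(9) = mex{0} = 1
g(10) = mex{0} = 1
g(11) = mex{1,2} = 0
g(12) = mex{1} = 0
The P-positions (g = 0) in 0..12 are 0, 1, 2, 6, 7, 11, 12.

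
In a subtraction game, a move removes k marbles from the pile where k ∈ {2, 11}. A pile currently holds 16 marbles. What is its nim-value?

1

Compute g(0), g(1), … for moves {2, 11}:
k:     0  1  2  3  4  5  6  7  8  9 10 11 12 13 14 15 16
g(k):  0  0  1  1  0  0  1  1  0  0  1  1  2  0  0  1  1
So g(16) = 1.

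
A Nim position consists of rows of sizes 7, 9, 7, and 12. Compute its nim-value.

Compute the nim-sum pairwise:
7 XOR 9 = 14
14 XOR 7 = 9
9 XOR 12 = 5

5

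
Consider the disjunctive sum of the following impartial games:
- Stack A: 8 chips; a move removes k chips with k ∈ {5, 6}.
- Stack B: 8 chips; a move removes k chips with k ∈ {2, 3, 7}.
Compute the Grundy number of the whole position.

0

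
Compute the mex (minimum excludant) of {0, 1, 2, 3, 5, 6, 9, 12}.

4

The values 0, 1, 2, 3 are all present; 4 is the first non-negative integer missing from the set.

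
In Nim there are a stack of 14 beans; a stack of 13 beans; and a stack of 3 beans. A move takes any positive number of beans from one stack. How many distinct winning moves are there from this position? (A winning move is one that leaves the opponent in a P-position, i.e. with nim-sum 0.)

In binary:
  1110  (14)
  1101  (13)
  0011  (3)
  ----
  0000  (0)
The nim-sum is already 0, so every move leaves a nonzero nim-sum — there are no winning moves.

0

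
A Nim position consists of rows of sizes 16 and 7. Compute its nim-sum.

23

Nim-sum: 16 XOR 7 = 23.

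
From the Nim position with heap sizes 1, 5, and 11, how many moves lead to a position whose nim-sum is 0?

1

Write each in binary and XOR column by column:
  0001  (1)
  0101  (5)
  1011  (11)
  ----
  1111  (15)
The overall nim-sum is X = 15. A heap of size p has a winning move iff p XOR X < p (reduce it to p XOR X).
  1: 1 XOR 15 = 14 ≥ 1 — no move.
  5: 5 XOR 15 = 10 ≥ 5 — no move.
  11: 11 XOR 15 = 4 < 11 — winning move (to 4).
That gives 1 winning move.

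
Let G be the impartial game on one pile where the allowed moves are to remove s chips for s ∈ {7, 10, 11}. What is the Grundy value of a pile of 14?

Compute g(0), g(1), … for moves {7, 10, 11}:
g(0) = mex{} = 0
g(1) = mex{} = 0
g(2) = mex{} = 0
g(3) = mex{} = 0
g(4) = mex{} = 0
g(5) = mex{} = 0
g(6) = mex{} = 0
g(7) = mex{0} = 1
g(8) = mex{0} = 1
g(9) = mex{0} = 1
g(10) = mex{0} = 1
g(11) = mex{0} = 1
g(12) = mex{0} = 1
g(13) = mex{0} = 1
g(14) = mex{0,1} = 2
So g(14) = 2.

2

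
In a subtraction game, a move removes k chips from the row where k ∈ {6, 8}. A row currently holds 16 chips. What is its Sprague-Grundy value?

0

Compute g(0), g(1), … for moves {6, 8}:
k:     0  1  2  3  4  5  6  7  8  9 10 11 12 13 14 15 16
g(k):  0  0  0  0  0  0  1  1  1  1  1  1  2  2  0  0  0
So g(16) = 0.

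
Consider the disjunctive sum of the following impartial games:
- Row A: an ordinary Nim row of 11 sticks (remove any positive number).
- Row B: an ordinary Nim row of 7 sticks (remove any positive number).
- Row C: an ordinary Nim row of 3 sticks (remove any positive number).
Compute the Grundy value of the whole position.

15

Row A is a plain Nim row of size 11, so its Grundy value is 11.
Row B is a plain Nim row of size 7, so its Grundy value is 7.
Row C is a plain Nim row of size 3, so its Grundy value is 3.
By the Sprague-Grundy theorem, the Grundy value of a sum of independent games is the XOR of the component values.
Combined value = 11 XOR 7 XOR 3 = 15.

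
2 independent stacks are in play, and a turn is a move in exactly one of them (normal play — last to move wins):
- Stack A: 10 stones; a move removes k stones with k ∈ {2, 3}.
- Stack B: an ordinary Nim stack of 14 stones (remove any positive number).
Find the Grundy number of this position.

14

Build the Grundy sequence for stack A with g(k) = mex{g(k−s) : s ∈ {2, 3}, s ≤ k}:
k:     0  1  2  3  4  5  6  7  8  9 10
g(k):  0  0  1  1  2  0  0  1  1  2  0
So g(10) = 0.
Stack B is a plain Nim stack of size 14, so its Grundy value is 14.
By the Sprague-Grundy theorem, the Grundy value of a sum of independent games is the XOR of the component values.
Combined value = 0 XOR 14 = 14.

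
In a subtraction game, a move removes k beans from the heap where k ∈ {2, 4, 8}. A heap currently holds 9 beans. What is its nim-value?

Build the Grundy sequence with g(k) = mex{g(k−s) : s ∈ {2, 4, 8}, s ≤ k}:
k:     0  1  2  3  4  5  6  7  8  9
g(k):  0  0  1  1  2  2  0  0  1  1
So g(9) = 1.

1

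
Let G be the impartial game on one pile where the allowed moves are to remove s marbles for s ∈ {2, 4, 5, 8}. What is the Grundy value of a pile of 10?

Grundy values for subtraction set {2, 4, 5, 8}:
g(0) = mex{} = 0
g(1) = mex{} = 0
g(2) = mex{0} = 1
g(3) = mex{0} = 1
g(4) = mex{0,1} = 2
g(5) = mex{0,1} = 2
g(6) = mex{0,1,2} = 3
g(7) = mex{1,2} = 0
g(8) = mex{0,1,2,3} = 4
g(9) = mex{0,2} = 1
g(10) = mex{1,2,3,4} = 0
So g(10) = 0.

0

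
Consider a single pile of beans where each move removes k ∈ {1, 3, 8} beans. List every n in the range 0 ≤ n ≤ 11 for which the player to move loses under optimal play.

0, 2, 4, 6, 11

Build the Grundy sequence with g(k) = mex{g(k−s) : s ∈ {1, 3, 8}, s ≤ k}:
k:     0  1  2  3  4  5  6  7  8  9 10 11
g(k):  0  1  0  1  0  1  0  1  2  3  2  0
The P-positions (g = 0) in 0..11 are 0, 2, 4, 6, 11.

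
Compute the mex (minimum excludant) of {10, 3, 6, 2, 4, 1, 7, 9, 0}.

The values 0, 1, 2, 3, 4 are all present; 5 is the first non-negative integer missing from the set.

5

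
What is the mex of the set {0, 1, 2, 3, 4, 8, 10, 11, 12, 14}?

5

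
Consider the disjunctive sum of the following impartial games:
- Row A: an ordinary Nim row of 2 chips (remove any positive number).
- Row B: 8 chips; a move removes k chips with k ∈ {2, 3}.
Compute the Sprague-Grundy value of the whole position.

3

Row A is a plain Nim row of size 2, so its Grundy value is 2.
Build the Grundy sequence for row B with g(k) = mex{g(k−s) : s ∈ {2, 3}, s ≤ k}:
g(0) = mex{} = 0
g(1) = mex{} = 0
g(2) = mex{0} = 1
g(3) = mex{0} = 1
g(4) = mex{0,1} = 2
g(5) = mex{1} = 0
g(6) = mex{1,2} = 0
g(7) = mex{0,2} = 1
g(8) = mex{0} = 1
So g(8) = 1.
The value of a disjunctive sum is the nim-sum of the parts.
Combined value = 2 XOR 1 = 3.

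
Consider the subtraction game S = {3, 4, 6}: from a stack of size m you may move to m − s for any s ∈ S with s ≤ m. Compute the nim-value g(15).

2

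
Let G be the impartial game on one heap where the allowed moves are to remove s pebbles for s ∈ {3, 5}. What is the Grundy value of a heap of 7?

Build the Grundy sequence with g(k) = mex{g(k−s) : s ∈ {3, 5}, s ≤ k}:
g(0) = mex{} = 0
g(1) = mex{} = 0
g(2) = mex{} = 0
g(3) = mex{0} = 1
g(4) = mex{0} = 1
g(5) = mex{0} = 1
g(6) = mex{0,1} = 2
g(7) = mex{0,1} = 2
So g(7) = 2.

2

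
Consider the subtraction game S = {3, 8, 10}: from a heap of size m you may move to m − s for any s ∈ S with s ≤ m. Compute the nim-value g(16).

Grundy values for subtraction set {3, 8, 10}:
k:     0  1  2  3  4  5  6  7  8  9 10 11 12 13 14 15 16
g(k):  0  0  0  1  1  1  0  0  2  1  1  3  2  0  2  3  1
So g(16) = 1.

1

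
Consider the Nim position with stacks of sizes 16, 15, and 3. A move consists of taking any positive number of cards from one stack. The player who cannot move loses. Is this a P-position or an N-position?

N-position

Write each in binary and XOR column by column:
  10000  (16)
  01111  (15)
  00011  (3)
  -----
  11100  (28)
The nim-sum is 28 ≠ 0, so this is an N-position: the player to move can win.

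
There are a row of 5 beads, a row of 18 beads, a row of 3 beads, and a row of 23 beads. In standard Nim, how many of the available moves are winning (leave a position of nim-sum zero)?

Nim-sum: 5 XOR 18 XOR 3 XOR 23 = 3.
The overall nim-sum is X = 3. A row of size p has a winning move iff p XOR X < p (reduce it to p XOR X).
  5: 5 XOR 3 = 6 ≥ 5 — no move.
  18: 18 XOR 3 = 17 < 18 — winning move (to 17).
  3: 3 XOR 3 = 0 < 3 — winning move (to 0).
  23: 23 XOR 3 = 20 < 23 — winning move (to 20).
That gives 3 winning moves.

3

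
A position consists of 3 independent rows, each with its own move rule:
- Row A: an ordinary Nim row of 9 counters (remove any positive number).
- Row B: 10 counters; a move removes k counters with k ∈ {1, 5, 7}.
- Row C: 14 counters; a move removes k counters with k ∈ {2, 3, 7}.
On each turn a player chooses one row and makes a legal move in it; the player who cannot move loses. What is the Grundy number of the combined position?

Row A is a plain Nim row of size 9, so its Grundy value is 9.
Grundy values for row B (subtraction set {1, 5, 7}):
g(0) = mex{} = 0
g(1) = mex{0} = 1
g(2) = mex{1} = 0
g(3) = mex{0} = 1
g(4) = mex{1} = 0
g(5) = mex{0} = 1
g(6) = mex{1} = 0
g(7) = mex{0} = 1
g(8) = mex{1} = 0
g(9) = mex{0} = 1
g(10) = mex{1} = 0
So g(10) = 0.
Build the Grundy sequence for row C with g(k) = mex{g(k−s) : s ∈ {2, 3, 7}, s ≤ k}:
g(0) = mex{} = 0
g(1) = mex{} = 0
g(2) = mex{0} = 1
g(3) = mex{0} = 1
g(4) = mex{0,1} = 2
g(5) = mex{1} = 0
g(6) = mex{1,2} = 0
g(7) = mex{0,2} = 1
g(8) = mex{0} = 1
g(9) = mex{0,1} = 2
g(10) = mex{1} = 0
g(11) = mex{1,2} = 0
g(12) = mex{0,2} = 1
g(13) = mex{0} = 1
g(14) = mex{0,1} = 2
So g(14) = 2.
The value of a disjunctive sum is the nim-sum of the parts.
Combined value = 9 XOR 0 XOR 2 = 11.

11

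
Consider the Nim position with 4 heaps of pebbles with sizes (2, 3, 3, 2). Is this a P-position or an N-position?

P-position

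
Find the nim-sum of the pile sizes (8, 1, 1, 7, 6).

9

Compute the nim-sum pairwise:
8 ^ 1 = 9
9 ^ 1 = 8
8 ^ 7 = 15
15 ^ 6 = 9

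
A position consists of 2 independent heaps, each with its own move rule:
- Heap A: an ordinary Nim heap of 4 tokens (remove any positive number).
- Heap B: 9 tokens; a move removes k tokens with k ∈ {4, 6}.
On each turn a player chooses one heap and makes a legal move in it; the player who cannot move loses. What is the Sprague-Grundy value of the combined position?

Heap A is a plain Nim heap of size 4, so its Grundy value is 4.
Build the Grundy sequence for heap B with g(k) = mex{g(k−s) : s ∈ {4, 6}, s ≤ k}:
g(0) = mex{} = 0
g(1) = mex{} = 0
g(2) = mex{} = 0
g(3) = mex{} = 0
g(4) = mex{0} = 1
g(5) = mex{0} = 1
g(6) = mex{0} = 1
g(7) = mex{0} = 1
g(8) = mex{0,1} = 2
g(9) = mex{0,1} = 2
So g(9) = 2.
By the Sprague-Grundy theorem, the Grundy value of a sum of independent games is the XOR of the component values.
Combined value = 4 XOR 2 = 6.

6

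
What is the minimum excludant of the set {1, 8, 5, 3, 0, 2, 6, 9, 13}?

The values 0, 1, 2, 3 are all present; 4 is the first non-negative integer missing from the set.

4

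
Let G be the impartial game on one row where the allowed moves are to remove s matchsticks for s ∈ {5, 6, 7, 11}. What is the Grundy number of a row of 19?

0

Compute g(0), g(1), … for moves {5, 6, 7, 11}:
k:     0  1  2  3  4  5  6  7  8  9 10 11 12 13 14 15 16 17 18 19
g(k):  0  0  0  0  0  1  1  1  1  1  2  2  2  2  2  3  0  0  0  0
So g(19) = 0.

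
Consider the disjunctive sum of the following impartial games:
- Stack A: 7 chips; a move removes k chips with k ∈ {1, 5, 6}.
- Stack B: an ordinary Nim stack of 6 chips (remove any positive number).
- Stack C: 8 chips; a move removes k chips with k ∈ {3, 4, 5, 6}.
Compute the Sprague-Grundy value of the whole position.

Grundy values for stack A (subtraction set {1, 5, 6}):
k:     0  1  2  3  4  5  6  7
g(k):  0  1  0  1  0  1  2  3
So g(7) = 3.
Stack B is a plain Nim stack of size 6, so its Grundy value is 6.
Build the Grundy sequence for stack C with g(k) = mex{g(k−s) : s ∈ {3, 4, 5, 6}, s ≤ k}:
g(0) = mex{} = 0
g(1) = mex{} = 0
g(2) = mex{} = 0
g(3) = mex{0} = 1
g(4) = mex{0} = 1
g(5) = mex{0} = 1
g(6) = mex{0,1} = 2
g(7) = mex{0,1} = 2
g(8) = mex{0,1} = 2
So g(8) = 2.
The value of a disjunctive sum is the nim-sum of the parts.
Combined value = 3 ⊕ 6 ⊕ 2 = 7.

7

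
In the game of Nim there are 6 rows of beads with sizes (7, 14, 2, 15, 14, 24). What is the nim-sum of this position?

18

Nim-sum: 7 ^ 14 ^ 2 ^ 15 ^ 14 ^ 24 = 18.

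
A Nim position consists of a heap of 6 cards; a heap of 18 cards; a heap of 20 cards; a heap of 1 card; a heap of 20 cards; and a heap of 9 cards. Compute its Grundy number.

Compute the nim-sum pairwise:
6 XOR 18 = 20
20 XOR 20 = 0
0 XOR 1 = 1
1 XOR 20 = 21
21 XOR 9 = 28

28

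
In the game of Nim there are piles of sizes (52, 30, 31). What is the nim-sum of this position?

53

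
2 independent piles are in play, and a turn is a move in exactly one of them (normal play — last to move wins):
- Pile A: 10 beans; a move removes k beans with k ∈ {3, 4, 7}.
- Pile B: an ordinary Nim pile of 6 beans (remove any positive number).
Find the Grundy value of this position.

Build the Grundy sequence for pile A with g(k) = mex{g(k−s) : s ∈ {3, 4, 7}, s ≤ k}:
g(0) = mex{} = 0
g(1) = mex{} = 0
g(2) = mex{} = 0
g(3) = mex{0} = 1
g(4) = mex{0} = 1
g(5) = mex{0} = 1
g(6) = mex{0,1} = 2
g(7) = mex{0,1} = 2
g(8) = mex{0,1} = 2
g(9) = mex{0,1,2} = 3
g(10) = mex{1,2} = 0
So g(10) = 0.
Pile B is a plain Nim pile of size 6, so its Grundy value is 6.
By the Sprague-Grundy theorem, the Grundy value of a sum of independent games is the XOR of the component values.
Combined value = 0 ⊕ 6 = 6.

6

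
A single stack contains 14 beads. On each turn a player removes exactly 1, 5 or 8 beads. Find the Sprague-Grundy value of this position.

1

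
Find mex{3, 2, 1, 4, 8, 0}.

The values 0, 1, 2, 3, 4 are all present; 5 is the first non-negative integer missing from the set.

5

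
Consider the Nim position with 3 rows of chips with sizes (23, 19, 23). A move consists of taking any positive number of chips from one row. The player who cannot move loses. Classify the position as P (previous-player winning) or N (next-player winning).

N-position

Compute the nim-sum pairwise:
23 XOR 19 = 4
4 XOR 23 = 19
The nim-sum is 19 ≠ 0, so this is an N-position: the player to move can win.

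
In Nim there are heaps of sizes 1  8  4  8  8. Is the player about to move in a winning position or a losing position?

Winning position

Write each in binary and XOR column by column:
  0001  (1)
  1000  (8)
  0100  (4)
  1000  (8)
  1000  (8)
  ----
  1101  (13)
The nim-sum is 13 ≠ 0, so this is an N-position: the player to move can win.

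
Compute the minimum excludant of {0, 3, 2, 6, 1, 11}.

4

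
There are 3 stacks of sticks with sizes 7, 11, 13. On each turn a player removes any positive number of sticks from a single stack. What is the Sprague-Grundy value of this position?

1

In binary:
  0111  (7)
  1011  (11)
  1101  (13)
  ----
  0001  (1)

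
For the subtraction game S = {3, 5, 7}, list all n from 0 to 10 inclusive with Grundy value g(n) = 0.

0, 1, 2, 10

Grundy values for subtraction set {3, 5, 7}:
g(0) = mex{} = 0
g(1) = mex{} = 0
g(2) = mex{} = 0
g(3) = mex{0} = 1
g(4) = mex{0} = 1
g(5) = mex{0} = 1
g(6) = mex{0,1} = 2
g(7) = mex{0,1} = 2
g(8) = mex{0,1} = 2
g(9) = mex{0,1,2} = 3
g(10) = mex{1,2} = 0
The P-positions (g = 0) in 0..10 are 0, 1, 2, 10.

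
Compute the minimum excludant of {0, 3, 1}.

2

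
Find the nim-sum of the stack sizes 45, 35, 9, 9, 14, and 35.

35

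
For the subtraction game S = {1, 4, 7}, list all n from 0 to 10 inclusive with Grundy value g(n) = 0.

0, 2, 5, 8, 10

Grundy values for subtraction set {1, 4, 7}:
g(0) = mex{} = 0
g(1) = mex{0} = 1
g(2) = mex{1} = 0
g(3) = mex{0} = 1
g(4) = mex{0,1} = 2
g(5) = mex{1,2} = 0
g(6) = mex{0} = 1
g(7) = mex{0,1} = 2
g(8) = mex{1,2} = 0
g(9) = mex{0} = 1
g(10) = mex{1} = 0
The P-positions (g = 0) in 0..10 are 0, 2, 5, 8, 10.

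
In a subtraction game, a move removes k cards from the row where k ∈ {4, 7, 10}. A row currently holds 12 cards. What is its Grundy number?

Grundy values for subtraction set {4, 7, 10}:
k:     0  1  2  3  4  5  6  7  8  9 10 11 12
g(k):  0  0  0  0  1  1  1  1  2  2  2  2  3
So g(12) = 3.

3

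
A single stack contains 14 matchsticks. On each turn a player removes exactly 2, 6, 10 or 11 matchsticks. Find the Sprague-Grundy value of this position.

3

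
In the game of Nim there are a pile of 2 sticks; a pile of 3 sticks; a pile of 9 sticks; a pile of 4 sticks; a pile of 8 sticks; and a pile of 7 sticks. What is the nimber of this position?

3

Nim-sum: 2 XOR 3 XOR 9 XOR 4 XOR 8 XOR 7 = 3.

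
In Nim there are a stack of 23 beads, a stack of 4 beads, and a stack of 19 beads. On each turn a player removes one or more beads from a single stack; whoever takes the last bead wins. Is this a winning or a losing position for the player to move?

Losing position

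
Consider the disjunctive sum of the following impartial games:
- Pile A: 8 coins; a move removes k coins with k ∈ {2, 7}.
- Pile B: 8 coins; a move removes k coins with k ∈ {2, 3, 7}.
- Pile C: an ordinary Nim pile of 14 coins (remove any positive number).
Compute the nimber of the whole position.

13

Grundy values for pile A (subtraction set {2, 7}):
k:     0  1  2  3  4  5  6  7  8
g(k):  0  0  1  1  0  0  1  1  2
So g(8) = 2.
Build the Grundy sequence for pile B with g(k) = mex{g(k−s) : s ∈ {2, 3, 7}, s ≤ k}:
k:     0  1  2  3  4  5  6  7  8
g(k):  0  0  1  1  2  0  0  1  1
So g(8) = 1.
Pile C is a plain Nim pile of size 14, so its Grundy value is 14.
By the Sprague-Grundy theorem, the Grundy value of a sum of independent games is the XOR of the component values.
Combined value = 2 ⊕ 1 ⊕ 14 = 13.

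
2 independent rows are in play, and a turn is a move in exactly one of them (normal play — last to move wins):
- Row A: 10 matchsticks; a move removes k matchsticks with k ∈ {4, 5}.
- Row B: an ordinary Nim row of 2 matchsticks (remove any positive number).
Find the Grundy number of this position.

2

For row A, compute g(0), g(1), … with moves {4, 5}:
g(0) = mex{} = 0
g(1) = mex{} = 0
g(2) = mex{} = 0
g(3) = mex{} = 0
g(4) = mex{0} = 1
g(5) = mex{0} = 1
g(6) = mex{0} = 1
g(7) = mex{0} = 1
g(8) = mex{0,1} = 2
g(9) = mex{1} = 0
g(10) = mex{1} = 0
So g(10) = 0.
Row B is a plain Nim row of size 2, so its Grundy value is 2.
By the Sprague-Grundy theorem, the Grundy value of a sum of independent games is the XOR of the component values.
Combined value = 0 XOR 2 = 2.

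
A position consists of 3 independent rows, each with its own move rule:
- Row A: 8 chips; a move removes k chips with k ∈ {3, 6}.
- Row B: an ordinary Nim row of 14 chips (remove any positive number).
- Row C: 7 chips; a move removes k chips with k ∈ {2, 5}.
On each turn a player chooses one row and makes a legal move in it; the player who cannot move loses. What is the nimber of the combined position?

Grundy values for row A (subtraction set {3, 6}):
g(0) = mex{} = 0
g(1) = mex{} = 0
g(2) = mex{} = 0
g(3) = mex{0} = 1
g(4) = mex{0} = 1
g(5) = mex{0} = 1
g(6) = mex{0,1} = 2
g(7) = mex{0,1} = 2
g(8) = mex{0,1} = 2
So g(8) = 2.
Row B is a plain Nim row of size 14, so its Grundy value is 14.
Grundy values for row C (subtraction set {2, 5}):
g(0) = mex{} = 0
g(1) = mex{} = 0
g(2) = mex{0} = 1
g(3) = mex{0} = 1
g(4) = mex{1} = 0
g(5) = mex{0,1} = 2
g(6) = mex{0} = 1
g(7) = mex{1,2} = 0
So g(7) = 0.
By the Sprague-Grundy theorem, the Grundy value of a sum of independent games is the XOR of the component values.
Combined value = 2 XOR 14 XOR 0 = 12.

12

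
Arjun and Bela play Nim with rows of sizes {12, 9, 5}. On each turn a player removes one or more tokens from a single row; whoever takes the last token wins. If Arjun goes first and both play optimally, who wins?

Bela wins

Bitwise XOR of the heap sizes:
  1100  (12)
  1001  (9)
  0101  (5)
  ----
  0000  (0)
The nim-sum is 0, so this is a P-position: the player to move is in a losing position under optimal play; Arjun is about to move from it and so loses — Bela wins.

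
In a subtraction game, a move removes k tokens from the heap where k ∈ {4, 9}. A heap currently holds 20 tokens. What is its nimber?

1

Build the Grundy sequence with g(k) = mex{g(k−s) : s ∈ {4, 9}, s ≤ k}:
k:     0  1  2  3  4  5  6  7  8  9 10 11 12 13 14 15 16 17 18 19 20
g(k):  0  0  0  0  1  1  1  1  0  2  2  2  1  0  0  0  0  1  1  1  1
So g(20) = 1.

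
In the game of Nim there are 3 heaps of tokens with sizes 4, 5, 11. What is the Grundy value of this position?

Write each in binary and XOR column by column:
  0100  (4)
  0101  (5)
  1011  (11)
  ----
  1010  (10)

10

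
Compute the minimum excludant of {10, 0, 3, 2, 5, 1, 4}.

6

The values 0, 1, 2, 3, 4, 5 are all present; 6 is the first non-negative integer missing from the set.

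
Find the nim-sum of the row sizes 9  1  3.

11

Nim-sum: 9 XOR 1 XOR 3 = 11.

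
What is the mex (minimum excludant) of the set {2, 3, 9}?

0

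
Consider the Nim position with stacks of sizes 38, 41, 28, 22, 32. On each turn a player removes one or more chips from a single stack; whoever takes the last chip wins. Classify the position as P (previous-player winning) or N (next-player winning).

Bitwise XOR of the heap sizes:
  100110  (38)
  101001  (41)
  011100  (28)
  010110  (22)
  100000  (32)
  ------
  100101  (37)
The nim-sum is 37 ≠ 0, so this is an N-position: the player to move can win.

N-position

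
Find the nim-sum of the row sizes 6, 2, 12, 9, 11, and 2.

8

Nim-sum: 6 ⊕ 2 ⊕ 12 ⊕ 9 ⊕ 11 ⊕ 2 = 8.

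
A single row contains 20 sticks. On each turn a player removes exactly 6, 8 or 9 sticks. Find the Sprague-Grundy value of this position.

0

Build the Grundy sequence with g(k) = mex{g(k−s) : s ∈ {6, 8, 9}, s ≤ k}:
k:     0  1  2  3  4  5  6  7  8  9 10 11 12 13 14 15 16 17 18 19 20
g(k):  0  0  0  0  0  0  1  1  1  1  1  1  2  2  2  0  0  0  0  0  0
So g(20) = 0.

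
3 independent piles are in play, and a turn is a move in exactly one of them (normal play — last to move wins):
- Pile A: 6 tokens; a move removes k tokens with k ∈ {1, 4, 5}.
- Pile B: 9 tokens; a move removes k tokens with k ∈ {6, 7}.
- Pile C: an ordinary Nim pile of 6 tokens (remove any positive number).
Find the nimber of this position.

5

For pile A, compute g(0), g(1), … with moves {1, 4, 5}:
k:     0  1  2  3  4  5  6
g(k):  0  1  0  1  2  3  2
So g(6) = 2.
Grundy values for pile B (subtraction set {6, 7}):
g(0) = mex{} = 0
g(1) = mex{} = 0
g(2) = mex{} = 0
g(3) = mex{} = 0
g(4) = mex{} = 0
g(5) = mex{} = 0
g(6) = mex{0} = 1
g(7) = mex{0} = 1
g(8) = mex{0} = 1
g(9) = mex{0} = 1
So g(9) = 1.
Pile C is a plain Nim pile of size 6, so its Grundy value is 6.
By the Sprague-Grundy theorem, the Grundy value of a sum of independent games is the XOR of the component values.
Combined value = 2 ⊕ 1 ⊕ 6 = 5.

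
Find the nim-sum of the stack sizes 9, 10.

3

Write each in binary and XOR column by column:
  1001  (9)
  1010  (10)
  ----
  0011  (3)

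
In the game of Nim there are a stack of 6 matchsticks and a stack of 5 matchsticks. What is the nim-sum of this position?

3

Compute the nim-sum pairwise:
6 ⊕ 5 = 3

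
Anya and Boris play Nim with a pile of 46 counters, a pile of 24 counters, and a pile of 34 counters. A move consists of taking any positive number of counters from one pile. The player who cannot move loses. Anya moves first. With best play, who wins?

Anya wins

Write each in binary and XOR column by column:
  101110  (46)
  011000  (24)
  100010  (34)
  ------
  010100  (20)
The nim-sum is 20 ≠ 0, so this is an N-position: the player to move can win; Anya has a winning move.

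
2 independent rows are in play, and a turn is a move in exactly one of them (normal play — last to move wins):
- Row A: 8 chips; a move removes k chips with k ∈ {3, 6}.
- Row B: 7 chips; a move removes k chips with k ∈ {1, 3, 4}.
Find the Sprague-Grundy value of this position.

Build the Grundy sequence for row A with g(k) = mex{g(k−s) : s ∈ {3, 6}, s ≤ k}:
k:     0  1  2  3  4  5  6  7  8
g(k):  0  0  0  1  1  1  2  2  2
So g(8) = 2.
Build the Grundy sequence for row B with g(k) = mex{g(k−s) : s ∈ {1, 3, 4}, s ≤ k}:
g(0) = mex{} = 0
g(1) = mex{0} = 1
g(2) = mex{1} = 0
g(3) = mex{0} = 1
g(4) = mex{0,1} = 2
g(5) = mex{0,1,2} = 3
g(6) = mex{0,1,3} = 2
g(7) = mex{1,2} = 0
So g(7) = 0.
The value of a disjunctive sum is the nim-sum of the parts.
Combined value = 2 XOR 0 = 2.

2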